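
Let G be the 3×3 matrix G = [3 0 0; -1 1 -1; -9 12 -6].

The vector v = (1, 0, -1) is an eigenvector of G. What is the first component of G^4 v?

First find the eigenvalue: Gv = (3, 0, -3) = 3·(1, 0, -1), so λ = 3.
Then G^4 v = λ^4·v = 3^4·(1, 0, -1) = 81·(1, 0, -1) = (81, 0, -81).

81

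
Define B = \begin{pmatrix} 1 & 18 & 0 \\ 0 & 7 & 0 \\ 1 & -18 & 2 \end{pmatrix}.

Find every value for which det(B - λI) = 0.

1, 2, 7

The characteristic polynomial is p(t) = det(tI - B).
Expanding along the first row, p(t) = t^3 - 10t^2 + 23t - 14.
Rational-root test: t = 2 gives p(2) = 0.
Factor out (t - 2): p(t) = (t - 2)·(t^2 - 8t + 7).
The quadratic factors as (t - 1)·(t - 7).
Eigenvalues: 1, 2, 7.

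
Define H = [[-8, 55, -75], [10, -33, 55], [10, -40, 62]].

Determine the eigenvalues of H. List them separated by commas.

The characteristic polynomial is p(s) = det(sI - H).
Cofactor expansion gives p(s) = s^3 - 21s^2 + 122s - 168.
Try s = 12: p(12) = 0, so 12 is a root.
Factor out (s - 12): p(s) = (s - 12)·(s^2 - 9s + 14).
The quadratic factors as (s - 2)·(s - 7).
Eigenvalues: 2, 7, 12.

2, 7, 12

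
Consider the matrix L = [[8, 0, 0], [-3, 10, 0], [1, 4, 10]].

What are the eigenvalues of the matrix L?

L is lower triangular, so its eigenvalues are the diagonal entries.
Diagonal: 8, 10, 10.

8, 10, 10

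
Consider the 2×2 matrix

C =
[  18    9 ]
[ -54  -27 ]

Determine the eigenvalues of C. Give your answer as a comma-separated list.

det(C - rI) = (18 - r)(-27 - r) - (9)·(-54) = r^2 + 9r.
This factors as (r + 9)·r = 0.
Eigenvalues: -9, 0.

-9, 0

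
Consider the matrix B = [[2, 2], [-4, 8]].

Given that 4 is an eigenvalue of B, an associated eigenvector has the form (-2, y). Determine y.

We need (B - 4I)v = 0.
B - 4I = [[-2, 2], [-4, 4]].
Row 1: (-2)·-2 + (2)·y = 0
Row 2: (-4)·-2 + (4)·y = 0
Solving gives y = -2.
Check: B·(-2, -2) = (-8, -8) = 4·(-2, -2).

-2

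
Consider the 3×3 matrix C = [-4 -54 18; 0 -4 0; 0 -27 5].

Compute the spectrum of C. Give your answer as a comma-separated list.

-4, -4, 5

Compute the characteristic polynomial p(s) = det(sI - C).
Cofactor expansion gives p(s) = s^3 + 3s^2 - 24s - 80.
Since p(-4) = 0, s = -4 is a root.
Factor out (s + 4): p(s) = (s + 4)·(s^2 - s - 20).
The quadratic factors as (s + 4)·(s - 5).
Eigenvalues: -4, -4, 5.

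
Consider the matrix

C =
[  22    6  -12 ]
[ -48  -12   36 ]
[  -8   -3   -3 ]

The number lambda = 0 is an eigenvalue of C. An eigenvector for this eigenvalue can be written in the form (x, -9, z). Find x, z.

We need (C)v = 0.
C = [[22, 6, -12], [-48, -12, 36], [-8, -3, -3]].
Row 1: (22)·x + (6)·-9 + (-12)·z = 0
Row 2: (-48)·x + (-12)·-9 + (36)·z = 0
Row 3: (-8)·x + (-3)·-9 + (-3)·z = 0
Solving gives x = 3, z = 1.
Check: C·(3, -9, 1) = (0, 0, 0) = 0·(3, -9, 1).

3, 1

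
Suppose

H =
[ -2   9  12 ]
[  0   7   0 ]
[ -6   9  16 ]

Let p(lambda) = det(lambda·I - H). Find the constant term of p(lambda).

p(lambda) = lambda^3 - 21·lambda^2 + 138·lambda - 280.
The constant term is -280.

-280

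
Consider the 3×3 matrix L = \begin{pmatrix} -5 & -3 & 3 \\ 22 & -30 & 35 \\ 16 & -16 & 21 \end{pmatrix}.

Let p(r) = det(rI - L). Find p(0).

p(0) = det(0·I − L) = det(−L) = (−1)^3·det(L).
det(L) = 440, so p(0) = -440.

-440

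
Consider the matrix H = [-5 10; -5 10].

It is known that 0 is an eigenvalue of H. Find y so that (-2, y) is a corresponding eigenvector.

We need (H)v = 0.
H = [[-5, 10], [-5, 10]].
Row 1: (-5)·-2 + (10)·y = 0
Row 2: (-5)·-2 + (10)·y = 0
Solving gives y = -1.
Check: H·(-2, -1) = (0, 0) = 0·(-2, -1).

-1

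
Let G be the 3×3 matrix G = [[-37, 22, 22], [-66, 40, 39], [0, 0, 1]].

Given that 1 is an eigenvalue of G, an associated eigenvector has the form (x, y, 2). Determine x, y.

0, -2

We need (G - 1I)v = 0.
G - 1I = [[-38, 22, 22], [-66, 39, 39], [0, 0, 0]].
Row 1: (-38)·x + (22)·y + (22)·2 = 0
Row 2: (-66)·x + (39)·y + (39)·2 = 0
Row 3: (0)·x + (0)·y + (0)·2 = 0
Solving gives x = 0, y = -2.
Check: G·(0, -2, 2) = (0, -2, 2) = 1·(0, -2, 2).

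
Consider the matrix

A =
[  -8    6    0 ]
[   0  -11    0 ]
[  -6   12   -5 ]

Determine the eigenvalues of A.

Compute the characteristic polynomial p(t) = det(tI - A).
Expanding along the first row, p(t) = t^3 + 24t^2 + 183t + 440.
Since p(-5) = 0, t = -5 is a root.
Factor out (t + 5): p(t) = (t + 5)·(t^2 + 19t + 88).
The quadratic factors as (t + 11)·(t + 8).
Eigenvalues: -11, -8, -5.

-11, -8, -5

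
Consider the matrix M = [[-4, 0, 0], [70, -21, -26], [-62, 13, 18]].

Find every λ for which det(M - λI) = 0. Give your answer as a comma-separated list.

Set up det(rI - M) = 0.
Cofactor expansion gives p(r) = r^3 + 7r^2 - 28r - 160.
Since p(-4) = 0, r = -4 is a root.
Factor out (r + 4): p(r) = (r + 4)·(r^2 + 3r - 40).
The quadratic factors as (r + 8)·(r - 5).
Eigenvalues: -8, -4, 5.

-8, -4, 5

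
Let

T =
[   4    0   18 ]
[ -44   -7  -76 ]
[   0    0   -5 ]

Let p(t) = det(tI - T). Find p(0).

p(0) = det(0·I − T) = det(−T) = (−1)^3·det(T).
det(T) = 140, so p(0) = -140.

-140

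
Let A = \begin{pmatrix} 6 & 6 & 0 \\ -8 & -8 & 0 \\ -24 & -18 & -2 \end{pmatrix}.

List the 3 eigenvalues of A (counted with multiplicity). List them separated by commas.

Set up det(lambda·I - A) = 0.
Cofactor expansion gives p(lambda) = lambda^3 + 4·lambda^2 + 4·lambda.
Try lambda = 0: p(0) = 0, so 0 is a root.
Dividing by lambda leaves lambda^2 + 4·lambda + 4.
The quadratic factor is (lambda + 2)^2.
Eigenvalues: -2, -2, 0.

-2, -2, 0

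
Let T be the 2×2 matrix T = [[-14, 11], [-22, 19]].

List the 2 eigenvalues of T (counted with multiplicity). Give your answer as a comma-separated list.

-3, 8

det(T - μI) = (-14 - μ)(19 - μ) - (11)·(-22) = μ^2 - 5μ - 24.
This factors as (μ + 3)·(μ - 8) = 0.
Eigenvalues: -3, 8.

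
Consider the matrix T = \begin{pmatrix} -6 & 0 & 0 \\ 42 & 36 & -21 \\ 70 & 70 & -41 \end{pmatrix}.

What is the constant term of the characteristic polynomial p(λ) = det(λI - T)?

-36

p(0) = det(0·I − T) = det(−T) = (−1)^3·det(T).
det(T) = 36, so p(0) = -36.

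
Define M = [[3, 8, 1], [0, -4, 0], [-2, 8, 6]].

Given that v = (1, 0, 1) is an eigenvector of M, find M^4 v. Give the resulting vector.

First find the eigenvalue: Mv = (4, 0, 4) = 4·(1, 0, 1), so λ = 4.
Then M^4 v = λ^4·v = 4^4·(1, 0, 1) = 256·(1, 0, 1) = (256, 0, 256).

(256, 0, 256)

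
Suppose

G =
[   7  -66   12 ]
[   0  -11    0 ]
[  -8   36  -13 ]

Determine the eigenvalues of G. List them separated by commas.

-11, -5, -1

The characteristic polynomial is p(lambda) = det(lambda·I - G).
Expanding the 3×3 determinant: p(lambda) = lambda^3 + 17·lambda^2 + 71·lambda + 55.
Try lambda = -1: p(-1) = 0, so -1 is a root.
Factor out (lambda + 1): p(lambda) = (lambda + 1)·(lambda^2 + 16·lambda + 55).
The quadratic factors as (lambda + 11)·(lambda + 5).
Eigenvalues: -11, -5, -1.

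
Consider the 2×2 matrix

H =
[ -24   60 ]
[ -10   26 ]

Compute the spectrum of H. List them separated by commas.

det(H - sI) = (-24 - s)(26 - s) - (60)·(-10) = s^2 - 2s - 24.
This factors as (s + 4)·(s - 6) = 0.
Eigenvalues: -4, 6.

-4, 6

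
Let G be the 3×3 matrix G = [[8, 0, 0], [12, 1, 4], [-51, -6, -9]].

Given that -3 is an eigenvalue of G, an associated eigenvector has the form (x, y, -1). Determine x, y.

We need (G + 3I)v = 0.
G + 3I = [[11, 0, 0], [12, 4, 4], [-51, -6, -6]].
Row 1: (11)·x + (0)·y + (0)·-1 = 0
Row 2: (12)·x + (4)·y + (4)·-1 = 0
Row 3: (-51)·x + (-6)·y + (-6)·-1 = 0
Solving gives x = 0, y = 1.
Check: G·(0, 1, -1) = (0, -3, 3) = -3·(0, 1, -1).

0, 1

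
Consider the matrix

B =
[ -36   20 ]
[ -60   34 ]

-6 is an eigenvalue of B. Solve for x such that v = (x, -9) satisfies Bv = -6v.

-6

We need (B + 6I)v = 0.
B + 6I = [[-30, 20], [-60, 40]].
Row 1: (-30)·x + (20)·-9 = 0
Row 2: (-60)·x + (40)·-9 = 0
Solving gives x = -6.
Check: B·(-6, -9) = (36, 54) = -6·(-6, -9).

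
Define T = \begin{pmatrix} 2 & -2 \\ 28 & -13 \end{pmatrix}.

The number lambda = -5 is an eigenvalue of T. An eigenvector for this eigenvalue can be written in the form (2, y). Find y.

We need (T + 5I)v = 0.
T + 5I = [[7, -2], [28, -8]].
Row 1: (7)·2 + (-2)·y = 0
Row 2: (28)·2 + (-8)·y = 0
Solving gives y = 7.
Check: T·(2, 7) = (-10, -35) = -5·(2, 7).

7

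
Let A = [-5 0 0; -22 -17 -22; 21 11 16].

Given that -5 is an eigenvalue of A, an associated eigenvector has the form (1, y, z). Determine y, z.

0, -1

We need (A + 5I)v = 0.
A + 5I = [[0, 0, 0], [-22, -12, -22], [21, 11, 21]].
Row 1: (0)·1 + (0)·y + (0)·z = 0
Row 2: (-22)·1 + (-12)·y + (-22)·z = 0
Row 3: (21)·1 + (11)·y + (21)·z = 0
Solving gives y = 0, z = -1.
Check: A·(1, 0, -1) = (-5, 0, 5) = -5·(1, 0, -1).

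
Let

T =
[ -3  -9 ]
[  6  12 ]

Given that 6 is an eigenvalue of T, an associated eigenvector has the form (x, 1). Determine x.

-1

We need (T - 6I)v = 0.
T - 6I = [[-9, -9], [6, 6]].
Row 1: (-9)·x + (-9)·1 = 0
Row 2: (6)·x + (6)·1 = 0
Solving gives x = -1.
Check: T·(-1, 1) = (-6, 6) = 6·(-1, 1).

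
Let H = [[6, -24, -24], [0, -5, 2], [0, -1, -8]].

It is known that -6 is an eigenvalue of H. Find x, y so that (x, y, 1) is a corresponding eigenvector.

We need (H + 6I)v = 0.
H + 6I = [[12, -24, -24], [0, 1, 2], [0, -1, -2]].
Row 1: (12)·x + (-24)·y + (-24)·1 = 0
Row 2: (0)·x + (1)·y + (2)·1 = 0
Row 3: (0)·x + (-1)·y + (-2)·1 = 0
Solving gives x = -2, y = -2.
Check: H·(-2, -2, 1) = (12, 12, -6) = -6·(-2, -2, 1).

-2, -2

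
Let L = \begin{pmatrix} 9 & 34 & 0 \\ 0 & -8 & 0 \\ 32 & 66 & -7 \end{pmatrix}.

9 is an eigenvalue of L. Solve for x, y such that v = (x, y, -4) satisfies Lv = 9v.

We need (L - 9I)v = 0.
L - 9I = [[0, 34, 0], [0, -17, 0], [32, 66, -16]].
Row 1: (0)·x + (34)·y + (0)·-4 = 0
Row 2: (0)·x + (-17)·y + (0)·-4 = 0
Row 3: (32)·x + (66)·y + (-16)·-4 = 0
Solving gives x = -2, y = 0.
Check: L·(-2, 0, -4) = (-18, 0, -36) = 9·(-2, 0, -4).

-2, 0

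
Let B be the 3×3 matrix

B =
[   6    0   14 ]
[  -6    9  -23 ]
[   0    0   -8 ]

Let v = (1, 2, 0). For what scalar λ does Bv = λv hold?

6

Compute Bv: B·(1, 2, 0) = (6, 12, 0).
Since Bv = λv, compare component 1: 6 = λ·1, so λ = 6.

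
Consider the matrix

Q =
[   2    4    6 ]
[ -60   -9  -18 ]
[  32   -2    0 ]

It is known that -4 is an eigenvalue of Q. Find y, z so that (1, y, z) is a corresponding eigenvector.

We need (Q + 4I)v = 0.
Q + 4I = [[6, 4, 6], [-60, -5, -18], [32, -2, 4]].
Row 1: (6)·1 + (4)·y + (6)·z = 0
Row 2: (-60)·1 + (-5)·y + (-18)·z = 0
Row 3: (32)·1 + (-2)·y + (4)·z = 0
Solving gives y = 6, z = -5.
Check: Q·(1, 6, -5) = (-4, -24, 20) = -4·(1, 6, -5).

6, -5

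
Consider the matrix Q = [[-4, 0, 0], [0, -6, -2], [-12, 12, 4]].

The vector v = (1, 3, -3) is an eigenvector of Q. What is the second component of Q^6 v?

First find the eigenvalue: Qv = (-4, -12, 12) = -4·(1, 3, -3), so λ = -4.
Then Q^6 v = λ^6·v = (-4)^6·(1, 3, -3) = 4096·(1, 3, -3) = (4096, 12288, -12288).

12288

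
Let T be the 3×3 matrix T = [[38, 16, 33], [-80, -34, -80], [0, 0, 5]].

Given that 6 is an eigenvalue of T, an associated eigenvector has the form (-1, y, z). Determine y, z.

2, 0

We need (T - 6I)v = 0.
T - 6I = [[32, 16, 33], [-80, -40, -80], [0, 0, -1]].
Row 1: (32)·-1 + (16)·y + (33)·z = 0
Row 2: (-80)·-1 + (-40)·y + (-80)·z = 0
Row 3: (0)·-1 + (0)·y + (-1)·z = 0
Solving gives y = 2, z = 0.
Check: T·(-1, 2, 0) = (-6, 12, 0) = 6·(-1, 2, 0).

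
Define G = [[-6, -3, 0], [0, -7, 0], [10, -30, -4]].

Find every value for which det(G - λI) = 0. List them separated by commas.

-7, -6, -4

Compute the characteristic polynomial p(μ) = det(μI - G).
Cofactor expansion gives p(μ) = μ^3 + 17μ^2 + 94μ + 168.
Try μ = -4: p(-4) = 0, so -4 is a root.
Factor out (μ + 4): p(μ) = (μ + 4)·(μ^2 + 13μ + 42).
The quadratic factors as (μ + 7)·(μ + 6).
Eigenvalues: -7, -6, -4.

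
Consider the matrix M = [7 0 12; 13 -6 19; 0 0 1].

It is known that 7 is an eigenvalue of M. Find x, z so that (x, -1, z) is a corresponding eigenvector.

We need (M - 7I)v = 0.
M - 7I = [[0, 0, 12], [13, -13, 19], [0, 0, -6]].
Row 1: (0)·x + (0)·-1 + (12)·z = 0
Row 2: (13)·x + (-13)·-1 + (19)·z = 0
Row 3: (0)·x + (0)·-1 + (-6)·z = 0
Solving gives x = -1, z = 0.
Check: M·(-1, -1, 0) = (-7, -7, 0) = 7·(-1, -1, 0).

-1, 0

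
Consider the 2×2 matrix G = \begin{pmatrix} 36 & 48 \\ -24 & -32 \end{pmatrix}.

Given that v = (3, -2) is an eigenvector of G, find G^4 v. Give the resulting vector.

First find the eigenvalue: Gv = (12, -8) = 4·(3, -2), so λ = 4.
Then G^4 v = λ^4·v = 4^4·(3, -2) = 256·(3, -2) = (768, -512).

(768, -512)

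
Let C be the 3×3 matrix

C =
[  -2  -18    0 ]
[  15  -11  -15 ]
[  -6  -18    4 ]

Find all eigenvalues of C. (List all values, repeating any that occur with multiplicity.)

The characteristic polynomial is p(r) = det(rI - C).
Expanding the 3×3 determinant: p(r) = r^3 + 9r^2 - 30r - 88.
Try r = -2: p(-2) = 0, so -2 is a root.
Dividing by (r + 2) leaves r^2 + 7r - 44.
The quadratic factors as (r + 11)·(r - 4).
Eigenvalues: -11, -2, 4.

-11, -2, 4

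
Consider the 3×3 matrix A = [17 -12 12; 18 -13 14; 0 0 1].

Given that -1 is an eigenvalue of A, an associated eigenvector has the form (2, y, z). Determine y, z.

We need (A + 1I)v = 0.
A + 1I = [[18, -12, 12], [18, -12, 14], [0, 0, 2]].
Row 1: (18)·2 + (-12)·y + (12)·z = 0
Row 2: (18)·2 + (-12)·y + (14)·z = 0
Row 3: (0)·2 + (0)·y + (2)·z = 0
Solving gives y = 3, z = 0.
Check: A·(2, 3, 0) = (-2, -3, 0) = -1·(2, 3, 0).

3, 0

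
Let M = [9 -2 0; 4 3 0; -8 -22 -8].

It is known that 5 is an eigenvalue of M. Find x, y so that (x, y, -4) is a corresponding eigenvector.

We need (M - 5I)v = 0.
M - 5I = [[4, -2, 0], [4, -2, 0], [-8, -22, -13]].
Row 1: (4)·x + (-2)·y + (0)·-4 = 0
Row 2: (4)·x + (-2)·y + (0)·-4 = 0
Row 3: (-8)·x + (-22)·y + (-13)·-4 = 0
Solving gives x = 1, y = 2.
Check: M·(1, 2, -4) = (5, 10, -20) = 5·(1, 2, -4).

1, 2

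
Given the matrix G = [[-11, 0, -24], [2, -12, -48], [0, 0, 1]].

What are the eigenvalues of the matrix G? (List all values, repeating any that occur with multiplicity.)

-12, -11, 1

Set up det(λI - G) = 0.
Expanding along the first row, p(λ) = λ^3 + 22λ^2 + 109λ - 132.
Since p(-12) = 0, λ = -12 is a root.
Factor out (λ + 12): p(λ) = (λ + 12)·(λ^2 + 10λ - 11).
The quadratic factors as (λ + 11)·(λ - 1).
Eigenvalues: -12, -11, 1.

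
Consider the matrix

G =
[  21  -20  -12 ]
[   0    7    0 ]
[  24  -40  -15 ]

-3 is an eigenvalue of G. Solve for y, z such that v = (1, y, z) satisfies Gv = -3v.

0, 2

We need (G + 3I)v = 0.
G + 3I = [[24, -20, -12], [0, 10, 0], [24, -40, -12]].
Row 1: (24)·1 + (-20)·y + (-12)·z = 0
Row 2: (0)·1 + (10)·y + (0)·z = 0
Row 3: (24)·1 + (-40)·y + (-12)·z = 0
Solving gives y = 0, z = 2.
Check: G·(1, 0, 2) = (-3, 0, -6) = -3·(1, 0, 2).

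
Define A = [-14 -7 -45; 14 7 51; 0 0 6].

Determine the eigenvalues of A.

-7, 0, 6

Compute the characteristic polynomial p(lambda) = det(lambda·I - A).
Expanding along the first row, p(lambda) = lambda^3 + lambda^2 - 42·lambda.
Rational-root test: lambda = 0 gives p(0) = 0.
Dividing by lambda leaves lambda^2 + lambda - 42.
The quadratic factors as (lambda + 7)·(lambda - 6).
Eigenvalues: -7, 0, 6.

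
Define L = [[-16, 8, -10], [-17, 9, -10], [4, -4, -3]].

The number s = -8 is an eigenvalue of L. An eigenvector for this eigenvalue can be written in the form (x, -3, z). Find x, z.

We need (L + 8I)v = 0.
L + 8I = [[-8, 8, -10], [-17, 17, -10], [4, -4, 5]].
Row 1: (-8)·x + (8)·-3 + (-10)·z = 0
Row 2: (-17)·x + (17)·-3 + (-10)·z = 0
Row 3: (4)·x + (-4)·-3 + (5)·z = 0
Solving gives x = -3, z = 0.
Check: L·(-3, -3, 0) = (24, 24, 0) = -8·(-3, -3, 0).

-3, 0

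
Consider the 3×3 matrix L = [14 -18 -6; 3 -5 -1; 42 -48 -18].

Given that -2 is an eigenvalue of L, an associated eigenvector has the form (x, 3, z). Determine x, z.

We need (L + 2I)v = 0.
L + 2I = [[16, -18, -6], [3, -3, -1], [42, -48, -16]].
Row 1: (16)·x + (-18)·3 + (-6)·z = 0
Row 2: (3)·x + (-3)·3 + (-1)·z = 0
Row 3: (42)·x + (-48)·3 + (-16)·z = 0
Solving gives x = 0, z = -9.
Check: L·(0, 3, -9) = (0, -6, 18) = -2·(0, 3, -9).

0, -9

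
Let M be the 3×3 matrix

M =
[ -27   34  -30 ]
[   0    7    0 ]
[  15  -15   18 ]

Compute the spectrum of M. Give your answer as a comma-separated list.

-12, 3, 7

Compute the characteristic polynomial p(s) = det(sI - M).
Expanding along the first row, p(s) = s^3 + 2s^2 - 99s + 252.
Try s = 3: p(3) = 0, so 3 is a root.
Factor out (s - 3): p(s) = (s - 3)·(s^2 + 5s - 84).
The quadratic factors as (s + 12)·(s - 7).
Eigenvalues: -12, 3, 7.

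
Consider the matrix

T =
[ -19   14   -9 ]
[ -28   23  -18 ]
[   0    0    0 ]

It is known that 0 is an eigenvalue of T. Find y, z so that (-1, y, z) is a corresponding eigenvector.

-2, -1

We need (T)v = 0.
T = [[-19, 14, -9], [-28, 23, -18], [0, 0, 0]].
Row 1: (-19)·-1 + (14)·y + (-9)·z = 0
Row 2: (-28)·-1 + (23)·y + (-18)·z = 0
Row 3: (0)·-1 + (0)·y + (0)·z = 0
Solving gives y = -2, z = -1.
Check: T·(-1, -2, -1) = (0, 0, 0) = 0·(-1, -2, -1).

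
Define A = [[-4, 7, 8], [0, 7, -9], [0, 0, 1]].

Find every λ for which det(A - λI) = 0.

-4, 1, 7

A is upper triangular, so its eigenvalues are the diagonal entries.
Diagonal: -4, 7, 1.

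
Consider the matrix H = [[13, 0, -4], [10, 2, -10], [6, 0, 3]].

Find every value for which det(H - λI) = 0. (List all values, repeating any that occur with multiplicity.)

Set up det(rI - H) = 0.
Expanding the 3×3 determinant: p(r) = r^3 - 18r^2 + 95r - 126.
Since p(2) = 0, r = 2 is a root.
Dividing by (r - 2) leaves r^2 - 16r + 63.
The quadratic factors as (r - 7)·(r - 9).
Eigenvalues: 2, 7, 9.

2, 7, 9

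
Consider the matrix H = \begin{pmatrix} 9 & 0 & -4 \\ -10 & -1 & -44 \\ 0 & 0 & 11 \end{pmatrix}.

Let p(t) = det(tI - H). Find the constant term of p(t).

p(t) = t^3 - 19t^2 + 79t + 99.
The constant term is 99.

99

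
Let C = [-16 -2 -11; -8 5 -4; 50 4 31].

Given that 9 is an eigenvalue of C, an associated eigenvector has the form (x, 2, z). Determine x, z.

We need (C - 9I)v = 0.
C - 9I = [[-25, -2, -11], [-8, -4, -4], [50, 4, 22]].
Row 1: (-25)·x + (-2)·2 + (-11)·z = 0
Row 2: (-8)·x + (-4)·2 + (-4)·z = 0
Row 3: (50)·x + (4)·2 + (22)·z = 0
Solving gives x = 6, z = -14.
Check: C·(6, 2, -14) = (54, 18, -126) = 9·(6, 2, -14).

6, -14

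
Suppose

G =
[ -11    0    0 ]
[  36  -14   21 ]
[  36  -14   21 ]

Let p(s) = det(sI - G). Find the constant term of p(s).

p(s) = s^3 + 4s^2 - 77s.
The constant term is 0.

0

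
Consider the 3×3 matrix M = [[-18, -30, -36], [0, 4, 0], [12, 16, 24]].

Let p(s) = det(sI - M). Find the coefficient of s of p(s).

p(s) = s^3 - 10s^2 + 24s.
The coefficient of s is 24.

24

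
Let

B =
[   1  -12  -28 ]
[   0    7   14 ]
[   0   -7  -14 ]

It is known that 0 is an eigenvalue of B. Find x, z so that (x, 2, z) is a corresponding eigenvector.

We need (B)v = 0.
B = [[1, -12, -28], [0, 7, 14], [0, -7, -14]].
Row 1: (1)·x + (-12)·2 + (-28)·z = 0
Row 2: (0)·x + (7)·2 + (14)·z = 0
Row 3: (0)·x + (-7)·2 + (-14)·z = 0
Solving gives x = -4, z = -1.
Check: B·(-4, 2, -1) = (0, 0, 0) = 0·(-4, 2, -1).

-4, -1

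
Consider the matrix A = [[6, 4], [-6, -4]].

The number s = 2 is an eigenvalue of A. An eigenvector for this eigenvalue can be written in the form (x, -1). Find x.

1

We need (A - 2I)v = 0.
A - 2I = [[4, 4], [-6, -6]].
Row 1: (4)·x + (4)·-1 = 0
Row 2: (-6)·x + (-6)·-1 = 0
Solving gives x = 1.
Check: A·(1, -1) = (2, -2) = 2·(1, -1).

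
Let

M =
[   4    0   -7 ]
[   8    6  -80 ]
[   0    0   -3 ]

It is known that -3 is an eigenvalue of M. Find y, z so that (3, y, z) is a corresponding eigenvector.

We need (M + 3I)v = 0.
M + 3I = [[7, 0, -7], [8, 9, -80], [0, 0, 0]].
Row 1: (7)·3 + (0)·y + (-7)·z = 0
Row 2: (8)·3 + (9)·y + (-80)·z = 0
Row 3: (0)·3 + (0)·y + (0)·z = 0
Solving gives y = 24, z = 3.
Check: M·(3, 24, 3) = (-9, -72, -9) = -3·(3, 24, 3).

24, 3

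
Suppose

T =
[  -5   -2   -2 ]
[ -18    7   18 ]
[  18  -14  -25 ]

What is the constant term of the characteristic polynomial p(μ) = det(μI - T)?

p(0) = det(0·I − T) = det(−T) = (−1)^3·det(T).
det(T) = -385, so p(0) = 385.

385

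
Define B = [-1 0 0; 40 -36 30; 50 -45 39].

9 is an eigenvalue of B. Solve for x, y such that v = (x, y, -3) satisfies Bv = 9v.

We need (B - 9I)v = 0.
B - 9I = [[-10, 0, 0], [40, -45, 30], [50, -45, 30]].
Row 1: (-10)·x + (0)·y + (0)·-3 = 0
Row 2: (40)·x + (-45)·y + (30)·-3 = 0
Row 3: (50)·x + (-45)·y + (30)·-3 = 0
Solving gives x = 0, y = -2.
Check: B·(0, -2, -3) = (0, -18, -27) = 9·(0, -2, -3).

0, -2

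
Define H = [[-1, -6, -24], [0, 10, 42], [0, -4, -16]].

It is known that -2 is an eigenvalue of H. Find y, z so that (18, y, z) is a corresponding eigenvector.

-21, 6

We need (H + 2I)v = 0.
H + 2I = [[1, -6, -24], [0, 12, 42], [0, -4, -14]].
Row 1: (1)·18 + (-6)·y + (-24)·z = 0
Row 2: (0)·18 + (12)·y + (42)·z = 0
Row 3: (0)·18 + (-4)·y + (-14)·z = 0
Solving gives y = -21, z = 6.
Check: H·(18, -21, 6) = (-36, 42, -12) = -2·(18, -21, 6).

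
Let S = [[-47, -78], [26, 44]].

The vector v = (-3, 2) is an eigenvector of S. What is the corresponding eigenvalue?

5

Compute Sv: S·(-3, 2) = (-15, 10).
Since Sv = λv, compare component 1: -15 = λ·-3, so λ = 5.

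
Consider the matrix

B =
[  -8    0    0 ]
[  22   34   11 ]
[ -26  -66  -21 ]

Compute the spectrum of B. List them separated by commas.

-8, 1, 12

Set up det(lambda·I - B) = 0.
Expanding the 3×3 determinant: p(lambda) = lambda^3 - 5·lambda^2 - 92·lambda + 96.
Rational-root test: lambda = 1 gives p(1) = 0.
Dividing by (lambda - 1) leaves lambda^2 - 4·lambda - 96.
The quadratic factors as (lambda + 8)·(lambda - 12).
Eigenvalues: -8, 1, 12.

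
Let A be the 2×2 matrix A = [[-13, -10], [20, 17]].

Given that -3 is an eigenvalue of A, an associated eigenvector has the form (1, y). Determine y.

We need (A + 3I)v = 0.
A + 3I = [[-10, -10], [20, 20]].
Row 1: (-10)·1 + (-10)·y = 0
Row 2: (20)·1 + (20)·y = 0
Solving gives y = -1.
Check: A·(1, -1) = (-3, 3) = -3·(1, -1).

-1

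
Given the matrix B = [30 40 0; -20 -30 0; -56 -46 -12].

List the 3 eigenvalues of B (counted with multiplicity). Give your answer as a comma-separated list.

-12, -10, 10

The characteristic polynomial is p(s) = det(sI - B).
Expanding the 3×3 determinant: p(s) = s^3 + 12s^2 - 100s - 1200.
Since p(-12) = 0, s = -12 is a root.
Dividing by (s + 12) leaves s^2 - 100.
The quadratic factors as (s + 10)·(s - 10).
Eigenvalues: -12, -10, 10.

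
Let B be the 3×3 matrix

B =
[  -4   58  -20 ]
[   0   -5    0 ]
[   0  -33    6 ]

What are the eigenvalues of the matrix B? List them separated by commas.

-5, -4, 6

Set up det(sI - B) = 0.
Expanding along the first row, p(s) = s^3 + 3s^2 - 34s - 120.
Try s = -4: p(-4) = 0, so -4 is a root.
Factor out (s + 4): p(s) = (s + 4)·(s^2 - s - 30).
The quadratic factors as (s + 5)·(s - 6).
Eigenvalues: -5, -4, 6.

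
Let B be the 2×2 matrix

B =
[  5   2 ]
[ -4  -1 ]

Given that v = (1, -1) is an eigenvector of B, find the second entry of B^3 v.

First find the eigenvalue: Bv = (3, -3) = 3·(1, -1), so λ = 3.
Then B^3 v = λ^3·v = 3^3·(1, -1) = 27·(1, -1) = (27, -27).

-27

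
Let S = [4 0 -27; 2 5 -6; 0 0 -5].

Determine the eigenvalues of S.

Compute the characteristic polynomial p(λ) = det(λI - S).
Expanding the 3×3 determinant: p(λ) = λ^3 - 4λ^2 - 25λ + 100.
Rational-root test: λ = -5 gives p(-5) = 0.
Factor out (λ + 5): p(λ) = (λ + 5)·(λ^2 - 9λ + 20).
The quadratic factors as (λ - 4)·(λ - 5).
Eigenvalues: -5, 4, 5.

-5, 4, 5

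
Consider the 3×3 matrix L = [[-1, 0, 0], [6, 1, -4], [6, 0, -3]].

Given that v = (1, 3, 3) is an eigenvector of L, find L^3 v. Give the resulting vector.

(-1, -3, -3)

First find the eigenvalue: Lv = (-1, -3, -3) = -1·(1, 3, 3), so λ = -1.
Then L^3 v = λ^3·v = (-1)^3·(1, 3, 3) = -1·(1, 3, 3) = (-1, -3, -3).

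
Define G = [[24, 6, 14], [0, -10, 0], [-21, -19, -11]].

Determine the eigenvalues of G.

-10, 3, 10

Compute the characteristic polynomial p(λ) = det(λI - G).
Cofactor expansion gives p(λ) = λ^3 - 3λ^2 - 100λ + 300.
Rational-root test: λ = 3 gives p(3) = 0.
Dividing by (λ - 3) leaves λ^2 - 100.
The quadratic factors as (λ + 10)·(λ - 10).
Eigenvalues: -10, 3, 10.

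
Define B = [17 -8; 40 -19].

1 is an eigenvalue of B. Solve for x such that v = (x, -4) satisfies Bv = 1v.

We need (B - 1I)v = 0.
B - 1I = [[16, -8], [40, -20]].
Row 1: (16)·x + (-8)·-4 = 0
Row 2: (40)·x + (-20)·-4 = 0
Solving gives x = -2.
Check: B·(-2, -4) = (-2, -4) = 1·(-2, -4).

-2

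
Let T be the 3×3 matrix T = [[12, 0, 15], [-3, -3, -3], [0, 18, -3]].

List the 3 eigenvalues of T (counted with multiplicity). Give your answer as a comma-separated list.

-3, 3, 6

Compute the characteristic polynomial p(μ) = det(μI - T).
Expanding the 3×3 determinant: p(μ) = μ^3 - 6μ^2 - 9μ + 54.
Rational-root test: μ = -3 gives p(-3) = 0.
Factor out (μ + 3): p(μ) = (μ + 3)·(μ^2 - 9μ + 18).
The quadratic factors as (μ - 3)·(μ - 6).
Eigenvalues: -3, 3, 6.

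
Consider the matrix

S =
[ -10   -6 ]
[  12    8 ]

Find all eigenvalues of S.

-4, 2

det(S - sI) = (-10 - s)(8 - s) - (-6)·(12) = s^2 + 2s - 8.
This factors as (s + 4)·(s - 2) = 0.
Eigenvalues: -4, 2.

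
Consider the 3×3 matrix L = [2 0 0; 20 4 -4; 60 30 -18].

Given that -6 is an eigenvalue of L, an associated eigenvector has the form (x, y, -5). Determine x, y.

We need (L + 6I)v = 0.
L + 6I = [[8, 0, 0], [20, 10, -4], [60, 30, -12]].
Row 1: (8)·x + (0)·y + (0)·-5 = 0
Row 2: (20)·x + (10)·y + (-4)·-5 = 0
Row 3: (60)·x + (30)·y + (-12)·-5 = 0
Solving gives x = 0, y = -2.
Check: L·(0, -2, -5) = (0, 12, 30) = -6·(0, -2, -5).

0, -2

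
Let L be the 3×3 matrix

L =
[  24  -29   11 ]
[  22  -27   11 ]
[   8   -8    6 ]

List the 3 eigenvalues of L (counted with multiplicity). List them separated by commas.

-5, 2, 6

Compute the characteristic polynomial p(s) = det(sI - L).
Expanding the 3×3 determinant: p(s) = s^3 - 3s^2 - 28s + 60.
Rational-root test: s = -5 gives p(-5) = 0.
Factor out (s + 5): p(s) = (s + 5)·(s^2 - 8s + 12).
The quadratic factors as (s - 2)·(s - 6).
Eigenvalues: -5, 2, 6.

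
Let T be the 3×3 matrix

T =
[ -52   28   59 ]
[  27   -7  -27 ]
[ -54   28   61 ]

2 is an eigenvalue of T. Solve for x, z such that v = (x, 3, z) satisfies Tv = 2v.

We need (T - 2I)v = 0.
T - 2I = [[-54, 28, 59], [27, -9, -27], [-54, 28, 59]].
Row 1: (-54)·x + (28)·3 + (59)·z = 0
Row 2: (27)·x + (-9)·3 + (-27)·z = 0
Row 3: (-54)·x + (28)·3 + (59)·z = 0
Solving gives x = -5, z = -6.
Check: T·(-5, 3, -6) = (-10, 6, -12) = 2·(-5, 3, -6).

-5, -6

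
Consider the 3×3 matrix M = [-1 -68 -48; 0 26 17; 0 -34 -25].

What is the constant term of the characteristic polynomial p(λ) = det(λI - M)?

-72

p(0) = det(0·I − M) = det(−M) = (−1)^3·det(M).
det(M) = 72, so p(0) = -72.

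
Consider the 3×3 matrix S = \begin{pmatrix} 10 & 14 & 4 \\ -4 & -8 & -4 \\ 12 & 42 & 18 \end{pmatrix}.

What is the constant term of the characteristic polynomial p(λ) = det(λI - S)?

p(0) = det(0·I − S) = det(−S) = (−1)^3·det(S).
det(S) = 288, so p(0) = -288.

-288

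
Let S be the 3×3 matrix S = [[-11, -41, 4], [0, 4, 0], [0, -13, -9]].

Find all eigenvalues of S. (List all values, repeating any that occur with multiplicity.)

The characteristic polynomial is p(μ) = det(μI - S).
Expanding along the first row, p(μ) = μ^3 + 16μ^2 + 19μ - 396.
Rational-root test: μ = 4 gives p(4) = 0.
Factor out (μ - 4): p(μ) = (μ - 4)·(μ^2 + 20μ + 99).
The quadratic factors as (μ + 11)·(μ + 9).
Eigenvalues: -11, -9, 4.

-11, -9, 4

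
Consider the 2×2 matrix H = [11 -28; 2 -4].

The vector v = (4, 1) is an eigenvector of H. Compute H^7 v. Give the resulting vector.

First find the eigenvalue: Hv = (16, 4) = 4·(4, 1), so λ = 4.
Then H^7 v = λ^7·v = 4^7·(4, 1) = 16384·(4, 1) = (65536, 16384).

(65536, 16384)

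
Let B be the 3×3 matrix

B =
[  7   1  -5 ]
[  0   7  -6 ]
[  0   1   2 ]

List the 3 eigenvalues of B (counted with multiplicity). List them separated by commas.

4, 5, 7

Compute the characteristic polynomial p(λ) = det(λI - B).
Cofactor expansion gives p(λ) = λ^3 - 16λ^2 + 83λ - 140.
Try λ = 7: p(7) = 0, so 7 is a root.
Dividing by (λ - 7) leaves λ^2 - 9λ + 20.
The quadratic factors as (λ - 4)·(λ - 5).
Eigenvalues: 4, 5, 7.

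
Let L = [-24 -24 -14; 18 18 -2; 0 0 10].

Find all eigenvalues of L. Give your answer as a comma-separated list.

Set up det(λI - L) = 0.
Expanding along the first row, p(λ) = λ^3 - 4λ^2 - 60λ.
Since p(-6) = 0, λ = -6 is a root.
Dividing by (λ + 6) leaves λ^2 - 10λ.
The quadratic factors as λ·(λ - 10).
Eigenvalues: -6, 0, 10.

-6, 0, 10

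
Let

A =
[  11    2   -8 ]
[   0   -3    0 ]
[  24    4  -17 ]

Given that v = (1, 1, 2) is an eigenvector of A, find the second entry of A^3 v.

First find the eigenvalue: Av = (-3, -3, -6) = -3·(1, 1, 2), so λ = -3.
Then A^3 v = λ^3·v = (-3)^3·(1, 1, 2) = -27·(1, 1, 2) = (-27, -27, -54).

-27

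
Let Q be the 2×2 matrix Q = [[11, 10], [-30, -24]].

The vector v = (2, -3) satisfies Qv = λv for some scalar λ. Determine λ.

-4

Compute Qv: Q·(2, -3) = (-8, 12).
Since Qv = λv, compare component 1: -8 = λ·2, so λ = -4.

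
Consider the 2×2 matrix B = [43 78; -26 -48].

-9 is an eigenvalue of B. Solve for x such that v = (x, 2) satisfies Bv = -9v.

-3

We need (B + 9I)v = 0.
B + 9I = [[52, 78], [-26, -39]].
Row 1: (52)·x + (78)·2 = 0
Row 2: (-26)·x + (-39)·2 = 0
Solving gives x = -3.
Check: B·(-3, 2) = (27, -18) = -9·(-3, 2).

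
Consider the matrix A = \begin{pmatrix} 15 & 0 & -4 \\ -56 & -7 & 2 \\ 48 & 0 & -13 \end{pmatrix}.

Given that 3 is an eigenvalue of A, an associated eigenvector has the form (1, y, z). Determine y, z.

-5, 3

We need (A - 3I)v = 0.
A - 3I = [[12, 0, -4], [-56, -10, 2], [48, 0, -16]].
Row 1: (12)·1 + (0)·y + (-4)·z = 0
Row 2: (-56)·1 + (-10)·y + (2)·z = 0
Row 3: (48)·1 + (0)·y + (-16)·z = 0
Solving gives y = -5, z = 3.
Check: A·(1, -5, 3) = (3, -15, 9) = 3·(1, -5, 3).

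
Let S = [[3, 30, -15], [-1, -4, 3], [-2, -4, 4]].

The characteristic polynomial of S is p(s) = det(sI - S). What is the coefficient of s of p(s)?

p(s) = s^3 - 3s^2 - 4s + 12.
The coefficient of s is -4.

-4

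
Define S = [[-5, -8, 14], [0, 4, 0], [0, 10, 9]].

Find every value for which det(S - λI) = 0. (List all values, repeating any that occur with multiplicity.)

-5, 4, 9

Compute the characteristic polynomial p(μ) = det(μI - S).
Expanding the 3×3 determinant: p(μ) = μ^3 - 8μ^2 - 29μ + 180.
Try μ = -5: p(-5) = 0, so -5 is a root.
Dividing by (μ + 5) leaves μ^2 - 13μ + 36.
The quadratic factors as (μ - 4)·(μ - 9).
Eigenvalues: -5, 4, 9.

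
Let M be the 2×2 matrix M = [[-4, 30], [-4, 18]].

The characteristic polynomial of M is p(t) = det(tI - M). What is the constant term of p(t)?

48

p(t) = t^2 - 14t + 48.
The constant term is 48.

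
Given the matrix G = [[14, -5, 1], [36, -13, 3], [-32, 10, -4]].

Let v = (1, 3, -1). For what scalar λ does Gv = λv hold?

-2

Compute Gv: G·(1, 3, -1) = (-2, -6, 2).
Since Gv = λv, compare component 1: -2 = λ·1, so λ = -2.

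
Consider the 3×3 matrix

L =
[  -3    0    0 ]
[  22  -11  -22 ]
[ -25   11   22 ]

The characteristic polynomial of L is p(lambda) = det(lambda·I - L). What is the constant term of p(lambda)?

0

p(lambda) = lambda^3 - 8·lambda^2 - 33·lambda.
The constant term is 0.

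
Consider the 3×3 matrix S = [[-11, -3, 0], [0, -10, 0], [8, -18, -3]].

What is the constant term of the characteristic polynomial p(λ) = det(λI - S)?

330

p(0) = det(0·I − S) = det(−S) = (−1)^3·det(S).
det(S) = -330, so p(0) = 330.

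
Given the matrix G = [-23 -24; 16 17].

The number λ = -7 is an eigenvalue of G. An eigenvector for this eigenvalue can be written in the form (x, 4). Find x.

-6

We need (G + 7I)v = 0.
G + 7I = [[-16, -24], [16, 24]].
Row 1: (-16)·x + (-24)·4 = 0
Row 2: (16)·x + (24)·4 = 0
Solving gives x = -6.
Check: G·(-6, 4) = (42, -28) = -7·(-6, 4).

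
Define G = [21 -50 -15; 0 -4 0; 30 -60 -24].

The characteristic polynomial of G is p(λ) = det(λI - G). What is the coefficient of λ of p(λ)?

-42

p(λ) = λ^3 + 7λ^2 - 42λ - 216.
The coefficient of λ is -42.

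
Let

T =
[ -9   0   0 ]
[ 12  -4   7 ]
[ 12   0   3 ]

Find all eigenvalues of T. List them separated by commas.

Set up det(λI - T) = 0.
Cofactor expansion gives p(λ) = λ^3 + 10λ^2 - 3λ - 108.
Since p(-4) = 0, λ = -4 is a root.
Factor out (λ + 4): p(λ) = (λ + 4)·(λ^2 + 6λ - 27).
The quadratic factors as (λ + 9)·(λ - 3).
Eigenvalues: -9, -4, 3.

-9, -4, 3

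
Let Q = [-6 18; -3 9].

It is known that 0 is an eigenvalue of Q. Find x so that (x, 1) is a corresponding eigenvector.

We need (Q)v = 0.
Q = [[-6, 18], [-3, 9]].
Row 1: (-6)·x + (18)·1 = 0
Row 2: (-3)·x + (9)·1 = 0
Solving gives x = 3.
Check: Q·(3, 1) = (0, 0) = 0·(3, 1).

3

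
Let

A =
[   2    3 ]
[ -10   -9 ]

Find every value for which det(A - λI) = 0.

-4, -3

det(A - rI) = (2 - r)(-9 - r) - (3)·(-10) = r^2 + 7r + 12.
This factors as (r + 4)·(r + 3) = 0.
Eigenvalues: -4, -3.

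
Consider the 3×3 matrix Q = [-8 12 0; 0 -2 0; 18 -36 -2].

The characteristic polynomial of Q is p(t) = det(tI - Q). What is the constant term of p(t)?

p(t) = t^3 + 12t^2 + 36t + 32.
The constant term is 32.

32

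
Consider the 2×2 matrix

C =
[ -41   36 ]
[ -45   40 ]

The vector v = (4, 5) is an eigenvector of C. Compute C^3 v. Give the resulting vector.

(256, 320)

First find the eigenvalue: Cv = (16, 20) = 4·(4, 5), so λ = 4.
Then C^3 v = λ^3·v = 4^3·(4, 5) = 64·(4, 5) = (256, 320).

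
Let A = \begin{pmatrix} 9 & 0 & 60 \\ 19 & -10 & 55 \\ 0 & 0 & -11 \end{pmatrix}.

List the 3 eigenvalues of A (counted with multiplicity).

-11, -10, 9

The characteristic polynomial is p(μ) = det(μI - A).
Expanding the 3×3 determinant: p(μ) = μ^3 + 12μ^2 - 79μ - 990.
Try μ = -11: p(-11) = 0, so -11 is a root.
Factor out (μ + 11): p(μ) = (μ + 11)·(μ^2 + μ - 90).
The quadratic factors as (μ + 10)·(μ - 9).
Eigenvalues: -11, -10, 9.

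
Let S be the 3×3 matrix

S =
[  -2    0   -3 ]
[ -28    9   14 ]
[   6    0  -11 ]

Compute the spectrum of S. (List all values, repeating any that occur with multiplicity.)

-8, -5, 9

Compute the characteristic polynomial p(r) = det(rI - S).
Expanding the 3×3 determinant: p(r) = r^3 + 4r^2 - 77r - 360.
Rational-root test: r = -5 gives p(-5) = 0.
Factor out (r + 5): p(r) = (r + 5)·(r^2 - r - 72).
The quadratic factors as (r + 8)·(r - 9).
Eigenvalues: -8, -5, 9.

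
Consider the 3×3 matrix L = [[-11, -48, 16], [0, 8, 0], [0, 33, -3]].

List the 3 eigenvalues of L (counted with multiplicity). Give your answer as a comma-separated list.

-11, -3, 8

Set up det(lambda·I - L) = 0.
Cofactor expansion gives p(lambda) = lambda^3 + 6·lambda^2 - 79·lambda - 264.
Rational-root test: lambda = -3 gives p(-3) = 0.
Dividing by (lambda + 3) leaves lambda^2 + 3·lambda - 88.
The quadratic factors as (lambda + 11)·(lambda - 8).
Eigenvalues: -11, -3, 8.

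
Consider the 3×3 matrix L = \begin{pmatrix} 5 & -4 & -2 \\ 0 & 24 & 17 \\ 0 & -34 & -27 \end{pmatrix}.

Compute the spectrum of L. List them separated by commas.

-10, 5, 7

The characteristic polynomial is p(s) = det(sI - L).
Cofactor expansion gives p(s) = s^3 - 2s^2 - 85s + 350.
Try s = 7: p(7) = 0, so 7 is a root.
Dividing by (s - 7) leaves s^2 + 5s - 50.
The quadratic factors as (s + 10)·(s - 5).
Eigenvalues: -10, 5, 7.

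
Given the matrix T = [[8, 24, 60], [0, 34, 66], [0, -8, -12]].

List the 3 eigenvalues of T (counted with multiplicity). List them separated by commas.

The characteristic polynomial is p(lambda) = det(lambda·I - T).
Expanding along the first row, p(lambda) = lambda^3 - 30·lambda^2 + 296·lambda - 960.
Try lambda = 8: p(8) = 0, so 8 is a root.
Dividing by (lambda - 8) leaves lambda^2 - 22·lambda + 120.
The quadratic factors as (lambda - 10)·(lambda - 12).
Eigenvalues: 8, 10, 12.

8, 10, 12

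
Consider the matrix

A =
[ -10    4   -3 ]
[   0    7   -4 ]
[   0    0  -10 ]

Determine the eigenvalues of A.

A is upper triangular, so its eigenvalues are the diagonal entries.
Diagonal: -10, 7, -10.

-10, -10, 7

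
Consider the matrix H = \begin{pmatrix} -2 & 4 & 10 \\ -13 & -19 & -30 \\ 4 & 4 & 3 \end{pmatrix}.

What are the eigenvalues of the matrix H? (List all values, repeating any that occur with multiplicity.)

-7, -6, -5

The characteristic polynomial is p(r) = det(rI - H).
Expanding the 3×3 determinant: p(r) = r^3 + 18r^2 + 107r + 210.
Since p(-6) = 0, r = -6 is a root.
Dividing by (r + 6) leaves r^2 + 12r + 35.
The quadratic factors as (r + 7)·(r + 5).
Eigenvalues: -7, -6, -5.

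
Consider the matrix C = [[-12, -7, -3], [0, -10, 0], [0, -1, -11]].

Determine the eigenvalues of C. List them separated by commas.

-12, -11, -10

Set up det(λI - C) = 0.
Cofactor expansion gives p(λ) = λ^3 + 33λ^2 + 362λ + 1320.
Since p(-12) = 0, λ = -12 is a root.
Dividing by (λ + 12) leaves λ^2 + 21λ + 110.
The quadratic factors as (λ + 11)·(λ + 10).
Eigenvalues: -12, -11, -10.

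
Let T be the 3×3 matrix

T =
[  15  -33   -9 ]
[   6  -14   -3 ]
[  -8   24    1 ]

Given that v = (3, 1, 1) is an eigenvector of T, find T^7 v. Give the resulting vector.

First find the eigenvalue: Tv = (3, 1, 1) = 1·(3, 1, 1), so λ = 1.
Then T^7 v = λ^7·v = 1^7·(3, 1, 1) = 1·(3, 1, 1) = (3, 1, 1).

(3, 1, 1)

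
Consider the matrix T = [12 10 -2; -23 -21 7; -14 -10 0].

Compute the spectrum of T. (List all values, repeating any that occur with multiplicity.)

-6, -2, -1

The characteristic polynomial is p(λ) = det(λI - T).
Expanding the 3×3 determinant: p(λ) = λ^3 + 9λ^2 + 20λ + 12.
Try λ = -1: p(-1) = 0, so -1 is a root.
Factor out (λ + 1): p(λ) = (λ + 1)·(λ^2 + 8λ + 12).
The quadratic factors as (λ + 6)·(λ + 2).
Eigenvalues: -6, -2, -1.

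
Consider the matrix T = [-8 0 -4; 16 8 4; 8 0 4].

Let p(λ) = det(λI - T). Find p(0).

p(0) = det(0·I − T) = det(−T) = (−1)^3·det(T).
det(T) = 0, so p(0) = 0.

0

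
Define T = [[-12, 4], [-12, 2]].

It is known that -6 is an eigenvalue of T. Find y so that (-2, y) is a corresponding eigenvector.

We need (T + 6I)v = 0.
T + 6I = [[-6, 4], [-12, 8]].
Row 1: (-6)·-2 + (4)·y = 0
Row 2: (-12)·-2 + (8)·y = 0
Solving gives y = -3.
Check: T·(-2, -3) = (12, 18) = -6·(-2, -3).

-3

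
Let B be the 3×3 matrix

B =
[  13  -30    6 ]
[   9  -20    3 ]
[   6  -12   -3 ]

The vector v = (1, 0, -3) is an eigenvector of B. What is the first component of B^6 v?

15625

First find the eigenvalue: Bv = (-5, 0, 15) = -5·(1, 0, -3), so λ = -5.
Then B^6 v = λ^6·v = (-5)^6·(1, 0, -3) = 15625·(1, 0, -3) = (15625, 0, -46875).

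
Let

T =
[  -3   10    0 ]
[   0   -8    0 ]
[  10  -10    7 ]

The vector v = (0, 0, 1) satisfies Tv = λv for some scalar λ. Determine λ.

7

Compute Tv: T·(0, 0, 1) = (0, 0, 7).
Since Tv = λv, compare component 3: 7 = λ·1, so λ = 7.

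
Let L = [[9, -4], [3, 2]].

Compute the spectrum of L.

5, 6

det(L - sI) = (9 - s)(2 - s) - (-4)·(3) = s^2 - 11s + 30.
This factors as (s - 5)·(s - 6) = 0.
Eigenvalues: 5, 6.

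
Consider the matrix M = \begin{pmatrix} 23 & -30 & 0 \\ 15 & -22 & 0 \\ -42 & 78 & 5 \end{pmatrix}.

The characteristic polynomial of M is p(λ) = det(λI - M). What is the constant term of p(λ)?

p(λ) = λ^3 - 6λ^2 - 51λ + 280.
The constant term is 280.

280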